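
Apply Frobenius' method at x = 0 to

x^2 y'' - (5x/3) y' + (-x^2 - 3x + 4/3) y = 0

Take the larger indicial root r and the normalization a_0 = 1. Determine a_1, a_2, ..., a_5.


Write in Frobenius form y'' + (p(x)/x) y' + (q(x)/x^2) y = 0:
  p(x) = -5/3,  q(x) = -x^2 - 3x + 4/3.
Indicial equation: r(r-1) + (-5/3) r + (4/3) = 0 -> roots r_1 = 2, r_2 = 2/3.
Take r = r_1 = 2. Let y(x) = x^r sum_{n>=0} a_n x^n with a_0 = 1.
Substitute y = x^r sum a_n x^n and match x^{r+n}. The recurrence is
  D(n) a_n - 3 a_{n-1} - 1 a_{n-2} = 0,  where D(n) = (r+n)(r+n-1) + (-5/3)(r+n) + (4/3).
  a_n = [3 a_{n-1} + 1 a_{n-2}] / D(n).
Since the indicial polynomial factors as (r - r_1)(r - r_2), D(n) = (r_1 + n - r_1)(r_1 + n - r_2) = n(n + 4/3).
Evaluating step by step (a_0 = 1):
  n = 1: D(1) = 1(1 + 4/3) = 7/3; numerator = 3(1) = 3; a_1 = (3)/(7/3) = 9/7
  n = 2: D(2) = 2(2 + 4/3) = 20/3; numerator = 3(9/7) + 1(1) = 34/7; a_2 = (34/7)/(20/3) = 51/70
  n = 3: D(3) = 3(3 + 4/3) = 13; numerator = 3(51/70) + 1(9/7) = 243/70; a_3 = (243/70)/(13) = 243/910
  n = 4: D(4) = 4(4 + 4/3) = 64/3; numerator = 3(243/910) + 1(51/70) = 696/455; a_4 = (696/455)/(64/3) = 261/3640
  n = 5: D(5) = 5(5 + 4/3) = 95/3; numerator = 3(261/3640) + 1(243/910) = 27/56; a_5 = (27/56)/(95/3) = 81/5320

r = 2; a_0 = 1; a_1 = 9/7; a_2 = 51/70; a_3 = 243/910; a_4 = 261/3640; a_5 = 81/5320


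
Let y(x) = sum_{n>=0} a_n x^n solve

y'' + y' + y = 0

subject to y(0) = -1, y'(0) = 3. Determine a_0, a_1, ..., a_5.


Ansatz: y(x) = sum_{n>=0} a_n x^n, so y'(x) = sum_{n>=1} n a_n x^(n-1) and y''(x) = sum_{n>=2} n(n-1) a_n x^(n-2).
Substitute into P(x) y'' + Q(x) y' + R(x) y = 0 with P(x) = 1, Q(x) = 1, R(x) = 1, and match powers of x.
Initial conditions: a_0 = -1, a_1 = 3.
Setting the coefficient of each power of x to zero and solving order by order (substituting the coefficients already found):
  x^0: 2 a_2 + a_1 + a_0 = 0  ->  2 a_2 = -a_1 - a_0 = -2  ->  a_2 = -1
  x^1: 6 a_3 + 2 a_2 + a_1 = 0  ->  6 a_3 = -2 a_2 - a_1 = -1  ->  a_3 = -1/6
  x^2: 12 a_4 + 3 a_3 + a_2 = 0  ->  12 a_4 = -3 a_3 - a_2 = 3/2  ->  a_4 = 1/8
  x^3: 20 a_5 + 4 a_4 + a_3 = 0  ->  20 a_5 = -4 a_4 - a_3 = -1/3  ->  a_5 = -1/60
Truncated series: y(x) = -1 + 3 x - x^2 - (1/6) x^3 + (1/8) x^4 - (1/60) x^5 + O(x^6).

a_0 = -1; a_1 = 3; a_2 = -1; a_3 = -1/6; a_4 = 1/8; a_5 = -1/60


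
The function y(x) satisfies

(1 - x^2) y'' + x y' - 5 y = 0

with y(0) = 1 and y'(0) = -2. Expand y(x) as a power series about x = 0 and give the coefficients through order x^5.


Ansatz: y(x) = sum_{n>=0} a_n x^n, so y'(x) = sum_{n>=1} n a_n x^(n-1) and y''(x) = sum_{n>=2} n(n-1) a_n x^(n-2).
Substitute into P(x) y'' + Q(x) y' + R(x) y = 0 with P(x) = 1 - x^2, Q(x) = x, R(x) = -5, and match powers of x.
Initial conditions: a_0 = 1, a_1 = -2.
Setting the coefficient of each power of x to zero and solving order by order (substituting the coefficients already found):
  x^0: 2 a_2 - 5 a_0 = 0  ->  2 a_2 = 5 a_0 = 5  ->  a_2 = 5/2
  x^1: 6 a_3 - 4 a_1 = 0  ->  6 a_3 = 4 a_1 = -8  ->  a_3 = -4/3
  x^2: 12 a_4 - 5 a_2 = 0  ->  12 a_4 = 5 a_2 = 25/2  ->  a_4 = 25/24
  x^3: 20 a_5 - 8 a_3 = 0  ->  20 a_5 = 8 a_3 = -32/3  ->  a_5 = -8/15
Truncated series: y(x) = 1 - 2 x + (5/2) x^2 - (4/3) x^3 + (25/24) x^4 - (8/15) x^5 + O(x^6).

a_0 = 1; a_1 = -2; a_2 = 5/2; a_3 = -4/3; a_4 = 25/24; a_5 = -8/15


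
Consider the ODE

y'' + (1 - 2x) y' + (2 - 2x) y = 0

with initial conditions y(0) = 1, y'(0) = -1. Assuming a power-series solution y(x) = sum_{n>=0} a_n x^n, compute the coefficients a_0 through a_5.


Ansatz: y(x) = sum_{n>=0} a_n x^n, so y'(x) = sum_{n>=1} n a_n x^(n-1) and y''(x) = sum_{n>=2} n(n-1) a_n x^(n-2).
Substitute into P(x) y'' + Q(x) y' + R(x) y = 0 with P(x) = 1, Q(x) = 1 - 2x, R(x) = 2 - 2x, and match powers of x.
Initial conditions: a_0 = 1, a_1 = -1.
Setting the coefficient of each power of x to zero and solving order by order (substituting the coefficients already found):
  x^0: 2 a_2 + a_1 + 2 a_0 = 0  ->  2 a_2 = -a_1 - 2 a_0 = -1  ->  a_2 = -1/2
  x^1: 6 a_3 + 2 a_2 - 2 a_0 = 0  ->  6 a_3 = -2 a_2 + 2 a_0 = 3  ->  a_3 = 1/2
  x^2: 12 a_4 + 3 a_3 - 2 a_2 - 2 a_1 = 0  ->  12 a_4 = -3 a_3 + 2 a_2 + 2 a_1 = -9/2  ->  a_4 = -3/8
  x^3: 20 a_5 + 4 a_4 - 4 a_3 - 2 a_2 = 0  ->  20 a_5 = -4 a_4 + 4 a_3 + 2 a_2 = 5/2  ->  a_5 = 1/8
Truncated series: y(x) = 1 - x - (1/2) x^2 + (1/2) x^3 - (3/8) x^4 + (1/8) x^5 + O(x^6).

a_0 = 1; a_1 = -1; a_2 = -1/2; a_3 = 1/2; a_4 = -3/8; a_5 = 1/8


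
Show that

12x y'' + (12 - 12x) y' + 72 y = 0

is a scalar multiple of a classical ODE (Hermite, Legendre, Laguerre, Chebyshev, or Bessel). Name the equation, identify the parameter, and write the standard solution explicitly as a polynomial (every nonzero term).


All three coefficients share the factor 12; dividing through by 12 gives  x y'' + (1 - x) y' + 6 y = 0.
This matches the Laguerre equation x y'' + (1 - x) y' + n y = 0 with n = 6; the polynomial solution is L_6(x).
With y = sum_k a_k x^k, matching x^k gives (k+1)k a_{k+1} + (k+1) a_{k+1} - k a_k + n a_k = 0, i.e. (k+1)^2 a_{k+1} = (k - n) a_k = (k - 6) a_k. The right side vanishes at k = 6, so the series terminates at degree 6.
Standard normalization L_n(0) = 1 gives a_0 = 1. Work upward with a_{k+1} = (k - 6) a_k / (k+1)^2:
  a_1 = (0 - 6)(1) / 1^2 = -6/1 = -6
  a_2 = (1 - 6)(-6) / 2^2 = 30/4 = 15/2
  a_3 = (2 - 6)(15/2) / 3^2 = -30/9 = -10/3
  a_4 = (3 - 6)(-10/3) / 4^2 = 10/16 = 5/8
  a_5 = (4 - 6)(5/8) / 5^2 = (-5/4)/25 = -1/20
  a_6 = (5 - 6)(-1/20) / 6^2 = (1/20)/36 = 1/720
Hence L_6(x) = x^6/720 - x^5/20 + 5 x^4/8 - 10 x^3/3 + 15 x^2/2 - 6 x + 1.

L_6(x); series = x^6/720 - x^5/20 + 5 x^4/8 - 10 x^3/3 + 15 x^2/2 - 6 x + 1


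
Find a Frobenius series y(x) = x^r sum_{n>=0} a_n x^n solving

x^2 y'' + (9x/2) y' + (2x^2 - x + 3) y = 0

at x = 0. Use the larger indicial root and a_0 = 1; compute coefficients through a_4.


Write in Frobenius form y'' + (p(x)/x) y' + (q(x)/x^2) y = 0:
  p(x) = 9/2,  q(x) = 2x^2 - x + 3.
Indicial equation: r(r-1) + (9/2) r + (3) = 0 -> roots r_1 = -3/2, r_2 = -2.
Take r = r_1 = -3/2. Let y(x) = x^r sum_{n>=0} a_n x^n with a_0 = 1.
Substitute y = x^r sum a_n x^n and match x^{r+n}. The recurrence is
  D(n) a_n - 1 a_{n-1} + 2 a_{n-2} = 0,  where D(n) = (r+n)(r+n-1) + (9/2)(r+n) + (3).
  a_n = [1 a_{n-1} - 2 a_{n-2}] / D(n).
Since the indicial polynomial factors as (r - r_1)(r - r_2), D(n) = (r_1 + n - r_1)(r_1 + n - r_2) = n(n + 1/2).
Evaluating step by step (a_0 = 1):
  n = 1: D(1) = 1(1 + 1/2) = 3/2; numerator = 1(1) = 1; a_1 = (1)/(3/2) = 2/3
  n = 2: D(2) = 2(2 + 1/2) = 5; numerator = 1(2/3) - 2(1) = -4/3; a_2 = (-4/3)/(5) = -4/15
  n = 3: D(3) = 3(3 + 1/2) = 21/2; numerator = 1(-4/15) - 2(2/3) = -8/5; a_3 = (-8/5)/(21/2) = -16/105
  n = 4: D(4) = 4(4 + 1/2) = 18; numerator = 1(-16/105) - 2(-4/15) = 8/21; a_4 = (8/21)/(18) = 4/189

r = -3/2; a_0 = 1; a_1 = 2/3; a_2 = -4/15; a_3 = -16/105; a_4 = 4/189


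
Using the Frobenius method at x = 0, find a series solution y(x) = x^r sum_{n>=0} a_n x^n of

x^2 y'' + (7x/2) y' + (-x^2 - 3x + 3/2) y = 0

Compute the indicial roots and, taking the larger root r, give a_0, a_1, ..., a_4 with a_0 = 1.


Write in Frobenius form y'' + (p(x)/x) y' + (q(x)/x^2) y = 0:
  p(x) = 7/2,  q(x) = -x^2 - 3x + 3/2.
Indicial equation: r(r-1) + (7/2) r + (3/2) = 0 -> roots r_1 = -1, r_2 = -3/2.
Take r = r_1 = -1. Let y(x) = x^r sum_{n>=0} a_n x^n with a_0 = 1.
Substitute y = x^r sum a_n x^n and match x^{r+n}. The recurrence is
  D(n) a_n - 3 a_{n-1} - 1 a_{n-2} = 0,  where D(n) = (r+n)(r+n-1) + (7/2)(r+n) + (3/2).
  a_n = [3 a_{n-1} + 1 a_{n-2}] / D(n).
Since the indicial polynomial factors as (r - r_1)(r - r_2), D(n) = (r_1 + n - r_1)(r_1 + n - r_2) = n(n + 1/2).
Evaluating step by step (a_0 = 1):
  n = 1: D(1) = 1(1 + 1/2) = 3/2; numerator = 3(1) = 3; a_1 = (3)/(3/2) = 2
  n = 2: D(2) = 2(2 + 1/2) = 5; numerator = 3(2) + 1(1) = 7; a_2 = (7)/(5) = 7/5
  n = 3: D(3) = 3(3 + 1/2) = 21/2; numerator = 3(7/5) + 1(2) = 31/5; a_3 = (31/5)/(21/2) = 62/105
  n = 4: D(4) = 4(4 + 1/2) = 18; numerator = 3(62/105) + 1(7/5) = 111/35; a_4 = (111/35)/(18) = 37/210

r = -1; a_0 = 1; a_1 = 2; a_2 = 7/5; a_3 = 62/105; a_4 = 37/210


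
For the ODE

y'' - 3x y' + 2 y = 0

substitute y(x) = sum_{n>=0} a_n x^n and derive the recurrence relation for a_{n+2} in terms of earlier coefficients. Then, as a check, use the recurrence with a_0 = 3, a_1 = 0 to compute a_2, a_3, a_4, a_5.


Substitute y = sum_n a_n x^n.
y''(x) has coefficient (n+2)(n+1) a_{n+2} at x^n;
-3 x y'(x) has coefficient -3 n a_n at x^n (shift);
2 y(x) has coefficient 2 a_n at x^n.
Matching x^n: (n+2)(n+1) a_{n+2} + (-3n + 2) a_n = 0.
Thus a_{n+2} = (3n - 2) / ((n+1)(n+2)) * a_n.

Check with a_0 = 3, a_1 = 0 (apply the recurrence for n = 0, 1, 2, 3): a_0 = 3, a_1 = 0, a_2 = -3, a_3 = 0, a_4 = -1, a_5 = 0.

a_(n+2) = (3n - 2) / ((n+1)(n+2)) * a_n; check: a_0 = 3, a_1 = 0, a_2 = -3, a_3 = 0, a_4 = -1, a_5 = 0


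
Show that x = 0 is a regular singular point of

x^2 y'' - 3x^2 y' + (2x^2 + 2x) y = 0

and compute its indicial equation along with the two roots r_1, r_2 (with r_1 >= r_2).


Divide by x^2 to reach normal form y'' + P_1(x) y' + P_2(x) y = 0 with P_1(x) = -3 and P_2(x) = 2 + 2/x.
x = 0 is a singular point because the y-coefficient 2 + 2/x has a pole at x = 0.
It is a regular singular point because x P_1(x) = p(x) = -3x and x^2 P_2(x) = q(x) = 2x^2 + 2x are polynomials, hence analytic at x = 0.
p(0) = 0,  q(0) = 0.
Indicial equation: r(r-1) + p(0) r + q(0) = 0, i.e. r^2 + (p(0) - 1) r + q(0) = 0, i.e. r^2 - 1 r = 0.
Discriminant: (-1)^2 - 4(0) = 1, so r = (1 ± 1)/2.
Solving: r_1 = 1, r_2 = 0.

indicial: r^2 - 1 r = 0; roots r_1 = 1, r_2 = 0


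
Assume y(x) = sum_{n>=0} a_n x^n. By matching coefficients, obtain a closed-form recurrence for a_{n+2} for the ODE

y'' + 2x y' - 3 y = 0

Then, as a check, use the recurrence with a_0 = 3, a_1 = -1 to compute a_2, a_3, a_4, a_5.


Substitute y = sum_n a_n x^n.
y''(x) has coefficient (n+2)(n+1) a_{n+2} at x^n;
2 x y'(x) has coefficient 2 n a_n at x^n (shift);
-3 y(x) has coefficient -3 a_n at x^n.
Matching x^n: (n+2)(n+1) a_{n+2} + (2n - 3) a_n = 0.
Thus a_{n+2} = (-2n + 3) / ((n+1)(n+2)) * a_n.

Check with a_0 = 3, a_1 = -1 (apply the recurrence for n = 0, 1, 2, 3): a_0 = 3, a_1 = -1, a_2 = 9/2, a_3 = -1/6, a_4 = -3/8, a_5 = 1/40.

a_(n+2) = (-2n + 3) / ((n+1)(n+2)) * a_n; check: a_0 = 3, a_1 = -1, a_2 = 9/2, a_3 = -1/6, a_4 = -3/8, a_5 = 1/40


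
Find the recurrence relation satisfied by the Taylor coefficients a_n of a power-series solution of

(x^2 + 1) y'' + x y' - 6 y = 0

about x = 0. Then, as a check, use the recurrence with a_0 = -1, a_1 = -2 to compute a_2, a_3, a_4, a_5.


Substitute y = sum_n a_n x^n.
(1 + 1 x^2) y'' contributes (n+2)(n+1) a_{n+2} + n(n-1) a_n at x^n.
x y'(x) contributes n a_n at x^n.
-6 y(x) contributes -6 a_n at x^n.
Matching x^n: (n+2)(n+1) a_{n+2} + (n(n-1) + n - 6) a_n = 0.
Thus a_{n+2} = (-n(n-1) - n + 6) / ((n+1)(n+2)) * a_n.

Check with a_0 = -1, a_1 = -2 (apply the recurrence for n = 0, 1, 2, 3): a_0 = -1, a_1 = -2, a_2 = -3, a_3 = -5/3, a_4 = -1/2, a_5 = 1/4.

a_(n+2) = (-n(n-1) - n + 6) / ((n+1)(n+2)) * a_n; check: a_0 = -1, a_1 = -2, a_2 = -3, a_3 = -5/3, a_4 = -1/2, a_5 = 1/4


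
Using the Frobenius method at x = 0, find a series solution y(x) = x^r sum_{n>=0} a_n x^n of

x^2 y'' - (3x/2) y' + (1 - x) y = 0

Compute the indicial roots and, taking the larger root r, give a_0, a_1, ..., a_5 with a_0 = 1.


Write in Frobenius form y'' + (p(x)/x) y' + (q(x)/x^2) y = 0:
  p(x) = -3/2,  q(x) = 1 - x.
Indicial equation: r(r-1) + (-3/2) r + (1) = 0 -> roots r_1 = 2, r_2 = 1/2.
Take r = r_1 = 2. Let y(x) = x^r sum_{n>=0} a_n x^n with a_0 = 1.
Substitute y = x^r sum a_n x^n and match x^{r+n}. The recurrence is
  D(n) a_n - 1 a_{n-1} = 0,  where D(n) = (r+n)(r+n-1) + (-3/2)(r+n) + (1).
  a_n = 1 / D(n) * a_{n-1}.
Since the indicial polynomial factors as (r - r_1)(r - r_2), D(n) = (r_1 + n - r_1)(r_1 + n - r_2) = n(n + 3/2).
Evaluating step by step (a_0 = 1):
  n = 1: D(1) = 1(1 + 3/2) = 5/2; numerator = 1(1) = 1; a_1 = (1)/(5/2) = 2/5
  n = 2: D(2) = 2(2 + 3/2) = 7; numerator = 1(2/5) = 2/5; a_2 = (2/5)/(7) = 2/35
  n = 3: D(3) = 3(3 + 3/2) = 27/2; numerator = 1(2/35) = 2/35; a_3 = (2/35)/(27/2) = 4/945
  n = 4: D(4) = 4(4 + 3/2) = 22; numerator = 1(4/945) = 4/945; a_4 = (4/945)/(22) = 2/10395
  n = 5: D(5) = 5(5 + 3/2) = 65/2; numerator = 1(2/10395) = 2/10395; a_5 = (2/10395)/(65/2) = 4/675675

r = 2; a_0 = 1; a_1 = 2/5; a_2 = 2/35; a_3 = 4/945; a_4 = 2/10395; a_5 = 4/675675


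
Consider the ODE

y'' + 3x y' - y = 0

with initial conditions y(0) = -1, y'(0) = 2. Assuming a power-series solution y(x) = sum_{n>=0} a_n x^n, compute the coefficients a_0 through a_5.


Ansatz: y(x) = sum_{n>=0} a_n x^n, so y'(x) = sum_{n>=1} n a_n x^(n-1) and y''(x) = sum_{n>=2} n(n-1) a_n x^(n-2).
Substitute into P(x) y'' + Q(x) y' + R(x) y = 0 with P(x) = 1, Q(x) = 3x, R(x) = -1, and match powers of x.
Initial conditions: a_0 = -1, a_1 = 2.
Setting the coefficient of each power of x to zero and solving order by order (substituting the coefficients already found):
  x^0: 2 a_2 - a_0 = 0  ->  2 a_2 = a_0 = -1  ->  a_2 = -1/2
  x^1: 6 a_3 + 2 a_1 = 0  ->  6 a_3 = -2 a_1 = -4  ->  a_3 = -2/3
  x^2: 12 a_4 + 5 a_2 = 0  ->  12 a_4 = -5 a_2 = 5/2  ->  a_4 = 5/24
  x^3: 20 a_5 + 8 a_3 = 0  ->  20 a_5 = -8 a_3 = 16/3  ->  a_5 = 4/15
Truncated series: y(x) = -1 + 2 x - (1/2) x^2 - (2/3) x^3 + (5/24) x^4 + (4/15) x^5 + O(x^6).

a_0 = -1; a_1 = 2; a_2 = -1/2; a_3 = -2/3; a_4 = 5/24; a_5 = 4/15


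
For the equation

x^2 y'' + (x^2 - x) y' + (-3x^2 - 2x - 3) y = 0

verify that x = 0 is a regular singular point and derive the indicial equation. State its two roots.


Divide by x^2 to reach normal form y'' + P_1(x) y' + P_2(x) y = 0 with P_1(x) = 1 - 1/x and P_2(x) = -3 - 2/x - 3/x^2.
x = 0 is a singular point because the y'-coefficient 1 - 1/x has a pole at x = 0 and the y-coefficient -3 - 2/x - 3/x^2 has a pole at x = 0.
It is a regular singular point because x P_1(x) = p(x) = x - 1 and x^2 P_2(x) = q(x) = -3x^2 - 2x - 3 are polynomials, hence analytic at x = 0.
p(0) = -1,  q(0) = -3.
Indicial equation: r(r-1) + p(0) r + q(0) = 0, i.e. r^2 + (p(0) - 1) r + q(0) = 0, i.e. r^2 - 2 r - 3 = 0.
Discriminant: (-2)^2 - 4(-3) = 16, so r = (2 ± 4)/2.
Solving: r_1 = 3, r_2 = -1.

indicial: r^2 - 2 r - 3 = 0; roots r_1 = 3, r_2 = -1


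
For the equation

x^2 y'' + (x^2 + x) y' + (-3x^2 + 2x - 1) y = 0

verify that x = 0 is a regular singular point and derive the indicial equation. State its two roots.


Divide by x^2 to reach normal form y'' + P_1(x) y' + P_2(x) y = 0 with P_1(x) = 1 + 1/x and P_2(x) = -3 + 2/x - 1/x^2.
x = 0 is a singular point because the y'-coefficient 1 + 1/x has a pole at x = 0 and the y-coefficient -3 + 2/x - 1/x^2 has a pole at x = 0.
It is a regular singular point because x P_1(x) = p(x) = x + 1 and x^2 P_2(x) = q(x) = -3x^2 + 2x - 1 are polynomials, hence analytic at x = 0.
p(0) = 1,  q(0) = -1.
Indicial equation: r(r-1) + p(0) r + q(0) = 0, i.e. r^2 + (p(0) - 1) r + q(0) = 0, i.e. r^2 - 1 = 0.
Discriminant: (0)^2 - 4(-1) = 4, so r = (0 ± 2)/2.
Solving: r_1 = 1, r_2 = -1.

indicial: r^2 - 1 = 0; roots r_1 = 1, r_2 = -1


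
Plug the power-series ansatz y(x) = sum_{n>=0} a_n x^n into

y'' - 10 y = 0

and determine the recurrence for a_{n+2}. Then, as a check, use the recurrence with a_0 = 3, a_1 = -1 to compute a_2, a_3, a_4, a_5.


Substitute y = sum_n a_n x^n into y'' + (const) y = 0.
y''(x) = sum_{n>=0} (n+2)(n+1) a_{n+2} x^n.
The ODE becomes sum_n [(n+2)(n+1) a_{n+2} - 10 a_n] x^n = 0.
Setting each coefficient to zero gives the recurrence:
  (n+2)(n+1) a_{n+2} - 10 a_n = 0,
  a_{n+2} = 10 / ((n+1)(n+2)) a_n.

Check with a_0 = 3, a_1 = -1 (apply the recurrence for n = 0, 1, 2, 3): a_0 = 3, a_1 = -1, a_2 = 15, a_3 = -5/3, a_4 = 25/2, a_5 = -5/6.

a_{n+2} = 10/((n+1)(n+2)) * a_n; check: a_0 = 3, a_1 = -1, a_2 = 15, a_3 = -5/3, a_4 = 25/2, a_5 = -5/6


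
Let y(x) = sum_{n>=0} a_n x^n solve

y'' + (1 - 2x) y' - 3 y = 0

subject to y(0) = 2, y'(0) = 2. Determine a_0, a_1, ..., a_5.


Ansatz: y(x) = sum_{n>=0} a_n x^n, so y'(x) = sum_{n>=1} n a_n x^(n-1) and y''(x) = sum_{n>=2} n(n-1) a_n x^(n-2).
Substitute into P(x) y'' + Q(x) y' + R(x) y = 0 with P(x) = 1, Q(x) = 1 - 2x, R(x) = -3, and match powers of x.
Initial conditions: a_0 = 2, a_1 = 2.
Setting the coefficient of each power of x to zero and solving order by order (substituting the coefficients already found):
  x^0: 2 a_2 + a_1 - 3 a_0 = 0  ->  2 a_2 = -a_1 + 3 a_0 = 4  ->  a_2 = 2
  x^1: 6 a_3 + 2 a_2 - 5 a_1 = 0  ->  6 a_3 = -2 a_2 + 5 a_1 = 6  ->  a_3 = 1
  x^2: 12 a_4 + 3 a_3 - 7 a_2 = 0  ->  12 a_4 = -3 a_3 + 7 a_2 = 11  ->  a_4 = 11/12
  x^3: 20 a_5 + 4 a_4 - 9 a_3 = 0  ->  20 a_5 = -4 a_4 + 9 a_3 = 16/3  ->  a_5 = 4/15
Truncated series: y(x) = 2 + 2 x + 2 x^2 + x^3 + (11/12) x^4 + (4/15) x^5 + O(x^6).

a_0 = 2; a_1 = 2; a_2 = 2; a_3 = 1; a_4 = 11/12; a_5 = 4/15


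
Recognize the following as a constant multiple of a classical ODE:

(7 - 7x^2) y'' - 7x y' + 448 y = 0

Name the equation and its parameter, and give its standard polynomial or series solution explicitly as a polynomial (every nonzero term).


All three coefficients share the factor 7; dividing through by 7 gives  (1 - x^2) y'' - x y' + 64 y = 0.
This matches the Chebyshev equation (1 - x^2) y'' - x y' + n^2 y = 0 (note the -x y' term, not -2x y') with n^2 = 64, so n = 8; the polynomial solution is T_8(x).
With y = sum_k a_k x^k, matching x^k gives (k+2)(k+1) a_{k+2} = (k^2 - n^2) a_k = (k - 8)(k + 8) a_k. The right side vanishes at k = 8, so the series with the parity of 8 terminates at degree 8.
Standard normalization: leading coefficient of T_n is 2^(n-1), so a_8 = 2^7 = 128. Work downward with a_k = (k+1)(k+2) a_{k+2} / ((k - 8)(k + 8)):
  a_6 = (7)(8)(128) / ((6 - 8)(6 + 8)) = 7168/(-28) = -256
  a_4 = (5)(6)(-256) / ((4 - 8)(4 + 8)) = -7680/(-48) = 160
  a_2 = (3)(4)(160) / ((2 - 8)(2 + 8)) = 1920/(-60) = -32
  a_0 = (1)(2)(-32) / ((0 - 8)(0 + 8)) = -64/(-64) = 1
Hence T_8(x) = 128 x^8 - 256 x^6 + 160 x^4 - 32 x^2 + 1.

T_8(x); series = 128 x^8 - 256 x^6 + 160 x^4 - 32 x^2 + 1


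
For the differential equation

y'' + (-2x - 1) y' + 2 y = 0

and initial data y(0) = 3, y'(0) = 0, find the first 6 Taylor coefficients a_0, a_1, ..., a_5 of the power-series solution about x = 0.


Ansatz: y(x) = sum_{n>=0} a_n x^n, so y'(x) = sum_{n>=1} n a_n x^(n-1) and y''(x) = sum_{n>=2} n(n-1) a_n x^(n-2).
Substitute into P(x) y'' + Q(x) y' + R(x) y = 0 with P(x) = 1, Q(x) = -2x - 1, R(x) = 2, and match powers of x.
Initial conditions: a_0 = 3, a_1 = 0.
Setting the coefficient of each power of x to zero and solving order by order (substituting the coefficients already found):
  x^0: 2 a_2 - a_1 + 2 a_0 = 0  ->  2 a_2 = a_1 - 2 a_0 = -6  ->  a_2 = -3
  x^1: 6 a_3 - 2 a_2 = 0  ->  6 a_3 = 2 a_2 = -6  ->  a_3 = -1
  x^2: 12 a_4 - 3 a_3 - 2 a_2 = 0  ->  12 a_4 = 3 a_3 + 2 a_2 = -9  ->  a_4 = -3/4
  x^3: 20 a_5 - 4 a_4 - 4 a_3 = 0  ->  20 a_5 = 4 a_4 + 4 a_3 = -7  ->  a_5 = -7/20
Truncated series: y(x) = 3 - 3 x^2 - x^3 - (3/4) x^4 - (7/20) x^5 + O(x^6).

a_0 = 3; a_1 = 0; a_2 = -3; a_3 = -1; a_4 = -3/4; a_5 = -7/20


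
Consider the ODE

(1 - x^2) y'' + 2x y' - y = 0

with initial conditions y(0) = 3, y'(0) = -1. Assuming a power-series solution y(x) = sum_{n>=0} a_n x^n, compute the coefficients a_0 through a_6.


Ansatz: y(x) = sum_{n>=0} a_n x^n, so y'(x) = sum_{n>=1} n a_n x^(n-1) and y''(x) = sum_{n>=2} n(n-1) a_n x^(n-2).
Substitute into P(x) y'' + Q(x) y' + R(x) y = 0 with P(x) = 1 - x^2, Q(x) = 2x, R(x) = -1, and match powers of x.
Initial conditions: a_0 = 3, a_1 = -1.
Setting the coefficient of each power of x to zero and solving order by order (substituting the coefficients already found):
  x^0: 2 a_2 - a_0 = 0  ->  2 a_2 = a_0 = 3  ->  a_2 = 3/2
  x^1: 6 a_3 + a_1 = 0  ->  6 a_3 = -a_1 = 1  ->  a_3 = 1/6
  x^2: 12 a_4 + a_2 = 0  ->  12 a_4 = -a_2 = -3/2  ->  a_4 = -1/8
  x^3: 20 a_5 - a_3 = 0  ->  20 a_5 = a_3 = 1/6  ->  a_5 = 1/120
  x^4: 30 a_6 - 5 a_4 = 0  ->  30 a_6 = 5 a_4 = -5/8  ->  a_6 = -1/48
Truncated series: y(x) = 3 - x + (3/2) x^2 + (1/6) x^3 - (1/8) x^4 + (1/120) x^5 - (1/48) x^6 + O(x^7).

a_0 = 3; a_1 = -1; a_2 = 3/2; a_3 = 1/6; a_4 = -1/8; a_5 = 1/120; a_6 = -1/48


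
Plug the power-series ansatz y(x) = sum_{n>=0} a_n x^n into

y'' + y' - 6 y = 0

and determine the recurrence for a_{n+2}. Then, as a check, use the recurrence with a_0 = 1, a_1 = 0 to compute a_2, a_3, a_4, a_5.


Substitute y = sum_n a_n x^n.
y''(x) has coefficient (n+2)(n+1) a_{n+2} at x^n;
y'(x) has coefficient (n+1) a_{n+1} at x^n;
-6 y(x) has coefficient -6 a_n at x^n.
Matching x^n: (n+2)(n+1) a_{n+2} + (n+1) a_{n+1} - 6 a_n = 0.
Thus a_{n+2} = [-(n+1) a_{n+1} + 6 a_n] / ((n+1)(n+2)).

Check with a_0 = 1, a_1 = 0 (apply the recurrence for n = 0, 1, 2, 3): a_0 = 1, a_1 = 0, a_2 = 3, a_3 = -1, a_4 = 7/4, a_5 = -13/20.

a_(n+2) = [-(n+1) a_(n+1) + 6 a_n] / ((n+1)(n+2)); check: a_0 = 1, a_1 = 0, a_2 = 3, a_3 = -1, a_4 = 7/4, a_5 = -13/20


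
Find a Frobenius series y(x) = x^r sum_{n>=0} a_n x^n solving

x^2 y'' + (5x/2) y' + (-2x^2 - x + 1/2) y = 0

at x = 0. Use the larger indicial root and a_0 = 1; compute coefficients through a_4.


Write in Frobenius form y'' + (p(x)/x) y' + (q(x)/x^2) y = 0:
  p(x) = 5/2,  q(x) = -2x^2 - x + 1/2.
Indicial equation: r(r-1) + (5/2) r + (1/2) = 0 -> roots r_1 = -1/2, r_2 = -1.
Take r = r_1 = -1/2. Let y(x) = x^r sum_{n>=0} a_n x^n with a_0 = 1.
Substitute y = x^r sum a_n x^n and match x^{r+n}. The recurrence is
  D(n) a_n - 1 a_{n-1} - 2 a_{n-2} = 0,  where D(n) = (r+n)(r+n-1) + (5/2)(r+n) + (1/2).
  a_n = [1 a_{n-1} + 2 a_{n-2}] / D(n).
Since the indicial polynomial factors as (r - r_1)(r - r_2), D(n) = (r_1 + n - r_1)(r_1 + n - r_2) = n(n + 1/2).
Evaluating step by step (a_0 = 1):
  n = 1: D(1) = 1(1 + 1/2) = 3/2; numerator = 1(1) = 1; a_1 = (1)/(3/2) = 2/3
  n = 2: D(2) = 2(2 + 1/2) = 5; numerator = 1(2/3) + 2(1) = 8/3; a_2 = (8/3)/(5) = 8/15
  n = 3: D(3) = 3(3 + 1/2) = 21/2; numerator = 1(8/15) + 2(2/3) = 28/15; a_3 = (28/15)/(21/2) = 8/45
  n = 4: D(4) = 4(4 + 1/2) = 18; numerator = 1(8/45) + 2(8/15) = 56/45; a_4 = (56/45)/(18) = 28/405

r = -1/2; a_0 = 1; a_1 = 2/3; a_2 = 8/15; a_3 = 8/45; a_4 = 28/405


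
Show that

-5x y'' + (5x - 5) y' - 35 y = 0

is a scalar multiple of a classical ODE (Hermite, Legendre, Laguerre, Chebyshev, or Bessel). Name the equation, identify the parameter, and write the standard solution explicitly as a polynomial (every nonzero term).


All three coefficients share the factor -5; dividing through by -5 gives  x y'' + (1 - x) y' + 7 y = 0.
This matches the Laguerre equation x y'' + (1 - x) y' + n y = 0 with n = 7; the polynomial solution is L_7(x).
With y = sum_k a_k x^k, matching x^k gives (k+1)k a_{k+1} + (k+1) a_{k+1} - k a_k + n a_k = 0, i.e. (k+1)^2 a_{k+1} = (k - n) a_k = (k - 7) a_k. The right side vanishes at k = 7, so the series terminates at degree 7.
Standard normalization L_n(0) = 1 gives a_0 = 1. Work upward with a_{k+1} = (k - 7) a_k / (k+1)^2:
  a_1 = (0 - 7)(1) / 1^2 = -7/1 = -7
  a_2 = (1 - 7)(-7) / 2^2 = 42/4 = 21/2
  a_3 = (2 - 7)(21/2) / 3^2 = (-105/2)/9 = -35/6
  a_4 = (3 - 7)(-35/6) / 4^2 = (70/3)/16 = 35/24
  a_5 = (4 - 7)(35/24) / 5^2 = (-35/8)/25 = -7/40
  a_6 = (5 - 7)(-7/40) / 6^2 = (7/20)/36 = 7/720
  a_7 = (6 - 7)(7/720) / 7^2 = (-7/720)/49 = -1/5040
Hence L_7(x) = -x^7/5040 + 7 x^6/720 - 7 x^5/40 + 35 x^4/24 - 35 x^3/6 + 21 x^2/2 - 7 x + 1.

L_7(x); series = -x^7/5040 + 7 x^6/720 - 7 x^5/40 + 35 x^4/24 - 35 x^3/6 + 21 x^2/2 - 7 x + 1


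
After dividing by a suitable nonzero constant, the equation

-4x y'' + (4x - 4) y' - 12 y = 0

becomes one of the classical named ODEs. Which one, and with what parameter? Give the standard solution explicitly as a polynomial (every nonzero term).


All three coefficients share the factor -4; dividing through by -4 gives  x y'' + (1 - x) y' + 3 y = 0.
This matches the Laguerre equation x y'' + (1 - x) y' + n y = 0 with n = 3; the polynomial solution is L_3(x).
With y = sum_k a_k x^k, matching x^k gives (k+1)k a_{k+1} + (k+1) a_{k+1} - k a_k + n a_k = 0, i.e. (k+1)^2 a_{k+1} = (k - n) a_k = (k - 3) a_k. The right side vanishes at k = 3, so the series terminates at degree 3.
Standard normalization L_n(0) = 1 gives a_0 = 1. Work upward with a_{k+1} = (k - 3) a_k / (k+1)^2:
  a_1 = (0 - 3)(1) / 1^2 = -3/1 = -3
  a_2 = (1 - 3)(-3) / 2^2 = 6/4 = 3/2
  a_3 = (2 - 3)(3/2) / 3^2 = (-3/2)/9 = -1/6
Hence L_3(x) = -x^3/6 + 3 x^2/2 - 3 x + 1.

L_3(x); series = -x^3/6 + 3 x^2/2 - 3 x + 1


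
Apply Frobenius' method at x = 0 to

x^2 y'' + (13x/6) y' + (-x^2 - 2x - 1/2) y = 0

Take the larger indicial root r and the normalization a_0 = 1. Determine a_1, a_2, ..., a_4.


Write in Frobenius form y'' + (p(x)/x) y' + (q(x)/x^2) y = 0:
  p(x) = 13/6,  q(x) = -x^2 - 2x - 1/2.
Indicial equation: r(r-1) + (13/6) r + (-1/2) = 0 -> roots r_1 = 1/3, r_2 = -3/2.
Take r = r_1 = 1/3. Let y(x) = x^r sum_{n>=0} a_n x^n with a_0 = 1.
Substitute y = x^r sum a_n x^n and match x^{r+n}. The recurrence is
  D(n) a_n - 2 a_{n-1} - 1 a_{n-2} = 0,  where D(n) = (r+n)(r+n-1) + (13/6)(r+n) + (-1/2).
  a_n = [2 a_{n-1} + 1 a_{n-2}] / D(n).
Since the indicial polynomial factors as (r - r_1)(r - r_2), D(n) = (r_1 + n - r_1)(r_1 + n - r_2) = n(n + 11/6).
Evaluating step by step (a_0 = 1):
  n = 1: D(1) = 1(1 + 11/6) = 17/6; numerator = 2(1) = 2; a_1 = (2)/(17/6) = 12/17
  n = 2: D(2) = 2(2 + 11/6) = 23/3; numerator = 2(12/17) + 1(1) = 41/17; a_2 = (41/17)/(23/3) = 123/391
  n = 3: D(3) = 3(3 + 11/6) = 29/2; numerator = 2(123/391) + 1(12/17) = 522/391; a_3 = (522/391)/(29/2) = 36/391
  n = 4: D(4) = 4(4 + 11/6) = 70/3; numerator = 2(36/391) + 1(123/391) = 195/391; a_4 = (195/391)/(70/3) = 117/5474

r = 1/3; a_0 = 1; a_1 = 12/17; a_2 = 123/391; a_3 = 36/391; a_4 = 117/5474


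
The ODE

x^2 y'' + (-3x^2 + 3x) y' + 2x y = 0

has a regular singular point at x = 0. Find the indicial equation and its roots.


Divide by x^2 to reach normal form y'' + P_1(x) y' + P_2(x) y = 0 with P_1(x) = -3 + 3/x and P_2(x) = 2/x.
x = 0 is a singular point because the y'-coefficient -3 + 3/x has a pole at x = 0 and the y-coefficient 2/x has a pole at x = 0.
It is a regular singular point because x P_1(x) = p(x) = 3 - 3x and x^2 P_2(x) = q(x) = 2x are polynomials, hence analytic at x = 0.
p(0) = 3,  q(0) = 0.
Indicial equation: r(r-1) + p(0) r + q(0) = 0, i.e. r^2 + (p(0) - 1) r + q(0) = 0, i.e. r^2 + 2 r = 0.
Discriminant: (2)^2 - 4(0) = 4, so r = (-2 ± 2)/2.
Solving: r_1 = 0, r_2 = -2.

indicial: r^2 + 2 r = 0; roots r_1 = 0, r_2 = -2


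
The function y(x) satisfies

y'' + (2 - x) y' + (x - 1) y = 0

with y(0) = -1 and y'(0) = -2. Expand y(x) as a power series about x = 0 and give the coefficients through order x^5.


Ansatz: y(x) = sum_{n>=0} a_n x^n, so y'(x) = sum_{n>=1} n a_n x^(n-1) and y''(x) = sum_{n>=2} n(n-1) a_n x^(n-2).
Substitute into P(x) y'' + Q(x) y' + R(x) y = 0 with P(x) = 1, Q(x) = 2 - x, R(x) = x - 1, and match powers of x.
Initial conditions: a_0 = -1, a_1 = -2.
Setting the coefficient of each power of x to zero and solving order by order (substituting the coefficients already found):
  x^0: 2 a_2 + 2 a_1 - a_0 = 0  ->  2 a_2 = -2 a_1 + a_0 = 3  ->  a_2 = 3/2
  x^1: 6 a_3 + 4 a_2 - 2 a_1 + a_0 = 0  ->  6 a_3 = -4 a_2 + 2 a_1 - a_0 = -9  ->  a_3 = -3/2
  x^2: 12 a_4 + 6 a_3 - 3 a_2 + a_1 = 0  ->  12 a_4 = -6 a_3 + 3 a_2 - a_1 = 31/2  ->  a_4 = 31/24
  x^3: 20 a_5 + 8 a_4 - 4 a_3 + a_2 = 0  ->  20 a_5 = -8 a_4 + 4 a_3 - a_2 = -107/6  ->  a_5 = -107/120
Truncated series: y(x) = -1 - 2 x + (3/2) x^2 - (3/2) x^3 + (31/24) x^4 - (107/120) x^5 + O(x^6).

a_0 = -1; a_1 = -2; a_2 = 3/2; a_3 = -3/2; a_4 = 31/24; a_5 = -107/120


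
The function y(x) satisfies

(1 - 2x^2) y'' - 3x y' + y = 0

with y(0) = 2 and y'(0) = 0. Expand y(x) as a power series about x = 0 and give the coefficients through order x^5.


Ansatz: y(x) = sum_{n>=0} a_n x^n, so y'(x) = sum_{n>=1} n a_n x^(n-1) and y''(x) = sum_{n>=2} n(n-1) a_n x^(n-2).
Substitute into P(x) y'' + Q(x) y' + R(x) y = 0 with P(x) = 1 - 2x^2, Q(x) = -3x, R(x) = 1, and match powers of x.
Initial conditions: a_0 = 2, a_1 = 0.
Setting the coefficient of each power of x to zero and solving order by order (substituting the coefficients already found):
  x^0: 2 a_2 + a_0 = 0  ->  2 a_2 = -a_0 = -2  ->  a_2 = -1
  x^1: 6 a_3 - 2 a_1 = 0  ->  6 a_3 = 2 a_1 = 0  ->  a_3 = 0
  x^2: 12 a_4 - 9 a_2 = 0  ->  12 a_4 = 9 a_2 = -9  ->  a_4 = -3/4
  x^3: 20 a_5 - 20 a_3 = 0  ->  20 a_5 = 20 a_3 = 0  ->  a_5 = 0
Truncated series: y(x) = 2 - x^2 - (3/4) x^4 + O(x^6).

a_0 = 2; a_1 = 0; a_2 = -1; a_3 = 0; a_4 = -3/4; a_5 = 0


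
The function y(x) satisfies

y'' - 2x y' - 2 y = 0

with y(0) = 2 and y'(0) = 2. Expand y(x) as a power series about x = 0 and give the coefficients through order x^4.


Ansatz: y(x) = sum_{n>=0} a_n x^n, so y'(x) = sum_{n>=1} n a_n x^(n-1) and y''(x) = sum_{n>=2} n(n-1) a_n x^(n-2).
Substitute into P(x) y'' + Q(x) y' + R(x) y = 0 with P(x) = 1, Q(x) = -2x, R(x) = -2, and match powers of x.
Initial conditions: a_0 = 2, a_1 = 2.
Setting the coefficient of each power of x to zero and solving order by order (substituting the coefficients already found):
  x^0: 2 a_2 - 2 a_0 = 0  ->  2 a_2 = 2 a_0 = 4  ->  a_2 = 2
  x^1: 6 a_3 - 4 a_1 = 0  ->  6 a_3 = 4 a_1 = 8  ->  a_3 = 4/3
  x^2: 12 a_4 - 6 a_2 = 0  ->  12 a_4 = 6 a_2 = 12  ->  a_4 = 1
Truncated series: y(x) = 2 + 2 x + 2 x^2 + (4/3) x^3 + x^4 + O(x^5).

a_0 = 2; a_1 = 2; a_2 = 2; a_3 = 4/3; a_4 = 1


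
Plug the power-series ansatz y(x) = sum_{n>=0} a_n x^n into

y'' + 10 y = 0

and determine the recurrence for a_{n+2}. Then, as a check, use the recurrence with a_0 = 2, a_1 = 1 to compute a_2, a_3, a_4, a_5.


Substitute y = sum_n a_n x^n into y'' + (const) y = 0.
y''(x) = sum_{n>=0} (n+2)(n+1) a_{n+2} x^n.
The ODE becomes sum_n [(n+2)(n+1) a_{n+2} + 10 a_n] x^n = 0.
Setting each coefficient to zero gives the recurrence:
  (n+2)(n+1) a_{n+2} + 10 a_n = 0,
  a_{n+2} = -10 / ((n+1)(n+2)) a_n.

Check with a_0 = 2, a_1 = 1 (apply the recurrence for n = 0, 1, 2, 3): a_0 = 2, a_1 = 1, a_2 = -10, a_3 = -5/3, a_4 = 25/3, a_5 = 5/6.

a_{n+2} = -10/((n+1)(n+2)) * a_n; check: a_0 = 2, a_1 = 1, a_2 = -10, a_3 = -5/3, a_4 = 25/3, a_5 = 5/6


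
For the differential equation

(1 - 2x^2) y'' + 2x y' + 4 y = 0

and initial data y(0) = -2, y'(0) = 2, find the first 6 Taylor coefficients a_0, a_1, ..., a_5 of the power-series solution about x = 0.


Ansatz: y(x) = sum_{n>=0} a_n x^n, so y'(x) = sum_{n>=1} n a_n x^(n-1) and y''(x) = sum_{n>=2} n(n-1) a_n x^(n-2).
Substitute into P(x) y'' + Q(x) y' + R(x) y = 0 with P(x) = 1 - 2x^2, Q(x) = 2x, R(x) = 4, and match powers of x.
Initial conditions: a_0 = -2, a_1 = 2.
Setting the coefficient of each power of x to zero and solving order by order (substituting the coefficients already found):
  x^0: 2 a_2 + 4 a_0 = 0  ->  2 a_2 = -4 a_0 = 8  ->  a_2 = 4
  x^1: 6 a_3 + 6 a_1 = 0  ->  6 a_3 = -6 a_1 = -12  ->  a_3 = -2
  x^2: 12 a_4 + 4 a_2 = 0  ->  12 a_4 = -4 a_2 = -16  ->  a_4 = -4/3
  x^3: 20 a_5 - 2 a_3 = 0  ->  20 a_5 = 2 a_3 = -4  ->  a_5 = -1/5
Truncated series: y(x) = -2 + 2 x + 4 x^2 - 2 x^3 - (4/3) x^4 - (1/5) x^5 + O(x^6).

a_0 = -2; a_1 = 2; a_2 = 4; a_3 = -2; a_4 = -4/3; a_5 = -1/5


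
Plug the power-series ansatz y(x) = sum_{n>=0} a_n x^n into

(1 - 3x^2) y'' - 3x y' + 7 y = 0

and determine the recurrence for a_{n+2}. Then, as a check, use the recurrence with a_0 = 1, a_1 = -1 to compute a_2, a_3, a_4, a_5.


Substitute y = sum_n a_n x^n.
(1 - 3 x^2) y'' contributes (n+2)(n+1) a_{n+2} - 3 n(n-1) a_n at x^n.
-3 x y'(x) contributes -3 n a_n at x^n.
7 y(x) contributes 7 a_n at x^n.
Matching x^n: (n+2)(n+1) a_{n+2} + (-3 n(n-1) - 3 n + 7) a_n = 0.
Thus a_{n+2} = (3 n(n-1) + 3 n - 7) / ((n+1)(n+2)) * a_n.

Check with a_0 = 1, a_1 = -1 (apply the recurrence for n = 0, 1, 2, 3): a_0 = 1, a_1 = -1, a_2 = -7/2, a_3 = 2/3, a_4 = -35/24, a_5 = 2/3.

a_(n+2) = (3 n(n-1) + 3 n - 7) / ((n+1)(n+2)) * a_n; check: a_0 = 1, a_1 = -1, a_2 = -7/2, a_3 = 2/3, a_4 = -35/24, a_5 = 2/3


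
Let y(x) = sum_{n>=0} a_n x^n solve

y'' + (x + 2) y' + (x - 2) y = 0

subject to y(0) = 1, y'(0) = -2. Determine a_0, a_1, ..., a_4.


Ansatz: y(x) = sum_{n>=0} a_n x^n, so y'(x) = sum_{n>=1} n a_n x^(n-1) and y''(x) = sum_{n>=2} n(n-1) a_n x^(n-2).
Substitute into P(x) y'' + Q(x) y' + R(x) y = 0 with P(x) = 1, Q(x) = x + 2, R(x) = x - 2, and match powers of x.
Initial conditions: a_0 = 1, a_1 = -2.
Setting the coefficient of each power of x to zero and solving order by order (substituting the coefficients already found):
  x^0: 2 a_2 + 2 a_1 - 2 a_0 = 0  ->  2 a_2 = -2 a_1 + 2 a_0 = 6  ->  a_2 = 3
  x^1: 6 a_3 + 4 a_2 - a_1 + a_0 = 0  ->  6 a_3 = -4 a_2 + a_1 - a_0 = -15  ->  a_3 = -5/2
  x^2: 12 a_4 + 6 a_3 + a_1 = 0  ->  12 a_4 = -6 a_3 - a_1 = 17  ->  a_4 = 17/12
Truncated series: y(x) = 1 - 2 x + 3 x^2 - (5/2) x^3 + (17/12) x^4 + O(x^5).

a_0 = 1; a_1 = -2; a_2 = 3; a_3 = -5/2; a_4 = 17/12


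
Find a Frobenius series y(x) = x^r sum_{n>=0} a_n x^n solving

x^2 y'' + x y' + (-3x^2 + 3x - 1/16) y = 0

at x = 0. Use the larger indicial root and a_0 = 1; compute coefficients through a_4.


Write in Frobenius form y'' + (p(x)/x) y' + (q(x)/x^2) y = 0:
  p(x) = 1,  q(x) = -3x^2 + 3x - 1/16.
Indicial equation: r(r-1) + (1) r + (-1/16) = 0 -> roots r_1 = 1/4, r_2 = -1/4.
Take r = r_1 = 1/4. Let y(x) = x^r sum_{n>=0} a_n x^n with a_0 = 1.
Substitute y = x^r sum a_n x^n and match x^{r+n}. The recurrence is
  D(n) a_n + 3 a_{n-1} - 3 a_{n-2} = 0,  where D(n) = (r+n)(r+n-1) + (1)(r+n) + (-1/16).
  a_n = [-3 a_{n-1} + 3 a_{n-2}] / D(n).
Since the indicial polynomial factors as (r - r_1)(r - r_2), D(n) = (r_1 + n - r_1)(r_1 + n - r_2) = n(n + 1/2).
Evaluating step by step (a_0 = 1):
  n = 1: D(1) = 1(1 + 1/2) = 3/2; numerator = -3(1) = -3; a_1 = (-3)/(3/2) = -2
  n = 2: D(2) = 2(2 + 1/2) = 5; numerator = -3(-2) + 3(1) = 9; a_2 = (9)/(5) = 9/5
  n = 3: D(3) = 3(3 + 1/2) = 21/2; numerator = -3(9/5) + 3(-2) = -57/5; a_3 = (-57/5)/(21/2) = -38/35
  n = 4: D(4) = 4(4 + 1/2) = 18; numerator = -3(-38/35) + 3(9/5) = 303/35; a_4 = (303/35)/(18) = 101/210

r = 1/4; a_0 = 1; a_1 = -2; a_2 = 9/5; a_3 = -38/35; a_4 = 101/210


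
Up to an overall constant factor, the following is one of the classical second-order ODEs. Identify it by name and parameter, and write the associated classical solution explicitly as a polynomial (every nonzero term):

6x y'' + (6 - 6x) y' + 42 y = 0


All three coefficients share the factor 6; dividing through by 6 gives  x y'' + (1 - x) y' + 7 y = 0.
This matches the Laguerre equation x y'' + (1 - x) y' + n y = 0 with n = 7; the polynomial solution is L_7(x).
With y = sum_k a_k x^k, matching x^k gives (k+1)k a_{k+1} + (k+1) a_{k+1} - k a_k + n a_k = 0, i.e. (k+1)^2 a_{k+1} = (k - n) a_k = (k - 7) a_k. The right side vanishes at k = 7, so the series terminates at degree 7.
Standard normalization L_n(0) = 1 gives a_0 = 1. Work upward with a_{k+1} = (k - 7) a_k / (k+1)^2:
  a_1 = (0 - 7)(1) / 1^2 = -7/1 = -7
  a_2 = (1 - 7)(-7) / 2^2 = 42/4 = 21/2
  a_3 = (2 - 7)(21/2) / 3^2 = (-105/2)/9 = -35/6
  a_4 = (3 - 7)(-35/6) / 4^2 = (70/3)/16 = 35/24
  a_5 = (4 - 7)(35/24) / 5^2 = (-35/8)/25 = -7/40
  a_6 = (5 - 7)(-7/40) / 6^2 = (7/20)/36 = 7/720
  a_7 = (6 - 7)(7/720) / 7^2 = (-7/720)/49 = -1/5040
Hence L_7(x) = -x^7/5040 + 7 x^6/720 - 7 x^5/40 + 35 x^4/24 - 35 x^3/6 + 21 x^2/2 - 7 x + 1.

L_7(x); series = -x^7/5040 + 7 x^6/720 - 7 x^5/40 + 35 x^4/24 - 35 x^3/6 + 21 x^2/2 - 7 x + 1


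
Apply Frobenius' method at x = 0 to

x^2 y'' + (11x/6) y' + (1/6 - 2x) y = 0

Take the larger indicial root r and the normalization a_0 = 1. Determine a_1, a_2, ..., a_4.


Write in Frobenius form y'' + (p(x)/x) y' + (q(x)/x^2) y = 0:
  p(x) = 11/6,  q(x) = 1/6 - 2x.
Indicial equation: r(r-1) + (11/6) r + (1/6) = 0 -> roots r_1 = -1/3, r_2 = -1/2.
Take r = r_1 = -1/3. Let y(x) = x^r sum_{n>=0} a_n x^n with a_0 = 1.
Substitute y = x^r sum a_n x^n and match x^{r+n}. The recurrence is
  D(n) a_n - 2 a_{n-1} = 0,  where D(n) = (r+n)(r+n-1) + (11/6)(r+n) + (1/6).
  a_n = 2 / D(n) * a_{n-1}.
Since the indicial polynomial factors as (r - r_1)(r - r_2), D(n) = (r_1 + n - r_1)(r_1 + n - r_2) = n(n + 1/6).
Evaluating step by step (a_0 = 1):
  n = 1: D(1) = 1(1 + 1/6) = 7/6; numerator = 2(1) = 2; a_1 = (2)/(7/6) = 12/7
  n = 2: D(2) = 2(2 + 1/6) = 13/3; numerator = 2(12/7) = 24/7; a_2 = (24/7)/(13/3) = 72/91
  n = 3: D(3) = 3(3 + 1/6) = 19/2; numerator = 2(72/91) = 144/91; a_3 = (144/91)/(19/2) = 288/1729
  n = 4: D(4) = 4(4 + 1/6) = 50/3; numerator = 2(288/1729) = 576/1729; a_4 = (576/1729)/(50/3) = 864/43225

r = -1/3; a_0 = 1; a_1 = 12/7; a_2 = 72/91; a_3 = 288/1729; a_4 = 864/43225


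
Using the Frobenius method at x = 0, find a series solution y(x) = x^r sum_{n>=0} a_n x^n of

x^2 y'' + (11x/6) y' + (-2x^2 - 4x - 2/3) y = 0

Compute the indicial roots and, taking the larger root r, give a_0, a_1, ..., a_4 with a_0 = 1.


Write in Frobenius form y'' + (p(x)/x) y' + (q(x)/x^2) y = 0:
  p(x) = 11/6,  q(x) = -2x^2 - 4x - 2/3.
Indicial equation: r(r-1) + (11/6) r + (-2/3) = 0 -> roots r_1 = 1/2, r_2 = -4/3.
Take r = r_1 = 1/2. Let y(x) = x^r sum_{n>=0} a_n x^n with a_0 = 1.
Substitute y = x^r sum a_n x^n and match x^{r+n}. The recurrence is
  D(n) a_n - 4 a_{n-1} - 2 a_{n-2} = 0,  where D(n) = (r+n)(r+n-1) + (11/6)(r+n) + (-2/3).
  a_n = [4 a_{n-1} + 2 a_{n-2}] / D(n).
Since the indicial polynomial factors as (r - r_1)(r - r_2), D(n) = (r_1 + n - r_1)(r_1 + n - r_2) = n(n + 11/6).
Evaluating step by step (a_0 = 1):
  n = 1: D(1) = 1(1 + 11/6) = 17/6; numerator = 4(1) = 4; a_1 = (4)/(17/6) = 24/17
  n = 2: D(2) = 2(2 + 11/6) = 23/3; numerator = 4(24/17) + 2(1) = 130/17; a_2 = (130/17)/(23/3) = 390/391
  n = 3: D(3) = 3(3 + 11/6) = 29/2; numerator = 4(390/391) + 2(24/17) = 2664/391; a_3 = (2664/391)/(29/2) = 5328/11339
  n = 4: D(4) = 4(4 + 11/6) = 70/3; numerator = 4(5328/11339) + 2(390/391) = 43932/11339; a_4 = (43932/11339)/(70/3) = 9414/56695

r = 1/2; a_0 = 1; a_1 = 24/17; a_2 = 390/391; a_3 = 5328/11339; a_4 = 9414/56695


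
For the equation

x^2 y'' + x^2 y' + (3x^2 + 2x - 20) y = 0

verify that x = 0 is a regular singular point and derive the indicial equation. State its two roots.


Divide by x^2 to reach normal form y'' + P_1(x) y' + P_2(x) y = 0 with P_1(x) = 1 and P_2(x) = 3 + 2/x - 20/x^2.
x = 0 is a singular point because the y-coefficient 3 + 2/x - 20/x^2 has a pole at x = 0.
It is a regular singular point because x P_1(x) = p(x) = x and x^2 P_2(x) = q(x) = 3x^2 + 2x - 20 are polynomials, hence analytic at x = 0.
p(0) = 0,  q(0) = -20.
Indicial equation: r(r-1) + p(0) r + q(0) = 0, i.e. r^2 + (p(0) - 1) r + q(0) = 0, i.e. r^2 - 1 r - 20 = 0.
Discriminant: (-1)^2 - 4(-20) = 81, so r = (1 ± 9)/2.
Solving: r_1 = 5, r_2 = -4.

indicial: r^2 - 1 r - 20 = 0; roots r_1 = 5, r_2 = -4


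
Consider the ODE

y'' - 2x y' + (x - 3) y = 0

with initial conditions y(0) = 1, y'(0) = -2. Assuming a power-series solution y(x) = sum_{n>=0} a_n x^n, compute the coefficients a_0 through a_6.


Ansatz: y(x) = sum_{n>=0} a_n x^n, so y'(x) = sum_{n>=1} n a_n x^(n-1) and y''(x) = sum_{n>=2} n(n-1) a_n x^(n-2).
Substitute into P(x) y'' + Q(x) y' + R(x) y = 0 with P(x) = 1, Q(x) = -2x, R(x) = x - 3, and match powers of x.
Initial conditions: a_0 = 1, a_1 = -2.
Setting the coefficient of each power of x to zero and solving order by order (substituting the coefficients already found):
  x^0: 2 a_2 - 3 a_0 = 0  ->  2 a_2 = 3 a_0 = 3  ->  a_2 = 3/2
  x^1: 6 a_3 - 5 a_1 + a_0 = 0  ->  6 a_3 = 5 a_1 - a_0 = -11  ->  a_3 = -11/6
  x^2: 12 a_4 - 7 a_2 + a_1 = 0  ->  12 a_4 = 7 a_2 - a_1 = 25/2  ->  a_4 = 25/24
  x^3: 20 a_5 - 9 a_3 + a_2 = 0  ->  20 a_5 = 9 a_3 - a_2 = -18  ->  a_5 = -9/10
  x^4: 30 a_6 - 11 a_4 + a_3 = 0  ->  30 a_6 = 11 a_4 - a_3 = 319/24  ->  a_6 = 319/720
Truncated series: y(x) = 1 - 2 x + (3/2) x^2 - (11/6) x^3 + (25/24) x^4 - (9/10) x^5 + (319/720) x^6 + O(x^7).

a_0 = 1; a_1 = -2; a_2 = 3/2; a_3 = -11/6; a_4 = 25/24; a_5 = -9/10; a_6 = 319/720


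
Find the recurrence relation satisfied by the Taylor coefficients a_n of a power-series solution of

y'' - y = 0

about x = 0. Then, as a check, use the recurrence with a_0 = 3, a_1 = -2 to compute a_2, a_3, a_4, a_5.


Substitute y = sum_n a_n x^n into y'' + (const) y = 0.
y''(x) = sum_{n>=0} (n+2)(n+1) a_{n+2} x^n.
The ODE becomes sum_n [(n+2)(n+1) a_{n+2} - 1 a_n] x^n = 0.
Setting each coefficient to zero gives the recurrence:
  (n+2)(n+1) a_{n+2} - 1 a_n = 0,
  a_{n+2} = 1 / ((n+1)(n+2)) a_n.

Check with a_0 = 3, a_1 = -2 (apply the recurrence for n = 0, 1, 2, 3): a_0 = 3, a_1 = -2, a_2 = 3/2, a_3 = -1/3, a_4 = 1/8, a_5 = -1/60.

a_{n+2} = 1/((n+1)(n+2)) * a_n; check: a_0 = 3, a_1 = -2, a_2 = 3/2, a_3 = -1/3, a_4 = 1/8, a_5 = -1/60
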